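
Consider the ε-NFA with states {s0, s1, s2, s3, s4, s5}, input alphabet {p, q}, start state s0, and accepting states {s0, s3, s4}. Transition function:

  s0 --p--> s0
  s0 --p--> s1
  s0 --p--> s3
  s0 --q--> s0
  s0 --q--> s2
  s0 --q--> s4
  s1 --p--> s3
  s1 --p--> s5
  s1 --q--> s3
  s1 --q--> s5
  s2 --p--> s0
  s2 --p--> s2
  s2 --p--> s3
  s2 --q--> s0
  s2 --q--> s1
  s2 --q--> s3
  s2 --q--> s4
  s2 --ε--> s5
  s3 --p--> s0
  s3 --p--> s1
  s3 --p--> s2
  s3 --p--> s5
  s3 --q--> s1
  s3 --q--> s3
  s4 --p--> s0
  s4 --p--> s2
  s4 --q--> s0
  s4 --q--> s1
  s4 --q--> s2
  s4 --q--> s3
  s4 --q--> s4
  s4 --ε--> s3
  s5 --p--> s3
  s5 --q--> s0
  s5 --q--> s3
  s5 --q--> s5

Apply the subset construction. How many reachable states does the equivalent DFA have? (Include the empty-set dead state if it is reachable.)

Start state of the DFA: {s0} (ε-closure of the NFA start).
{s0} --p--> {s0, s1, s3}  [new]
{s0} --q--> {s0, s2, s3, s4, s5}  [new]
{s0, s1, s3} --p--> {s0, s1, s2, s3, s5}  [new]
{s0, s1, s3} --q--> {s0, s1, s2, s3, s4, s5}  [new]
{s0, s2, s3, s4, s5} --p--> {s0, s1, s2, s3, s5}  [seen]
{s0, s2, s3, s4, s5} --q--> {s0, s1, s2, s3, s4, s5}  [seen]
{s0, s1, s2, s3, s5} --p--> {s0, s1, s2, s3, s5}  [seen]
{s0, s1, s2, s3, s5} --q--> {s0, s1, s2, s3, s4, s5}  [seen]
{s0, s1, s2, s3, s4, s5} --p--> {s0, s1, s2, s3, s5}  [seen]
{s0, s1, s2, s3, s4, s5} --q--> {s0, s1, s2, s3, s4, s5}  [seen]
Reachable DFA states: {s0}, {s0, s1, s3}, {s0, s2, s3, s4, s5}, {s0, s1, s2, s3, s5}, {s0, s1, s2, s3, s4, s5}.

5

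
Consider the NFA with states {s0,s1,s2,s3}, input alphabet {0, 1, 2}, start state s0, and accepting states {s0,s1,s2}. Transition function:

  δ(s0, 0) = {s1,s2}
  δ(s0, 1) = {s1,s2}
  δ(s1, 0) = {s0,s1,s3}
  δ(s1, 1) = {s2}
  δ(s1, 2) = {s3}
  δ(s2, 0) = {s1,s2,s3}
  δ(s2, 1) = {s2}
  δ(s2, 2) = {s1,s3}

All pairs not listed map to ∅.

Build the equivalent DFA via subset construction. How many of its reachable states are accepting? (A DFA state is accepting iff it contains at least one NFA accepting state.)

Start state of the DFA: {s0}.
{s0} --0--> {s1,s2}  [new]
{s0} --1--> {s1,s2}  [seen]
{s0} --2--> ∅  [new]
{s1,s2} --0--> {s0,s1,s2,s3}  [new]
{s1,s2} --1--> {s2}  [new]
{s1,s2} --2--> {s1,s3}  [new]
∅ --0--> ∅  [seen]
∅ --1--> ∅  [seen]
∅ --2--> ∅  [seen]
{s0,s1,s2,s3} --0--> {s0,s1,s2,s3}  [seen]
{s0,s1,s2,s3} --1--> {s1,s2}  [seen]
{s0,s1,s2,s3} --2--> {s1,s3}  [seen]
{s2} --0--> {s1,s2,s3}  [new]
{s2} --1--> {s2}  [seen]
{s2} --2--> {s1,s3}  [seen]
{s1,s3} --0--> {s0,s1,s3}  [new]
{s1,s3} --1--> {s2}  [seen]
{s1,s3} --2--> {s3}  [new]
{s1,s2,s3} --0--> {s0,s1,s2,s3}  [seen]
{s1,s2,s3} --1--> {s2}  [seen]
{s1,s2,s3} --2--> {s1,s3}  [seen]
{s0,s1,s3} --0--> {s0,s1,s2,s3}  [seen]
{s0,s1,s3} --1--> {s1,s2}  [seen]
{s0,s1,s3} --2--> {s3}  [seen]
{s3} --0--> ∅  [seen]
{s3} --1--> ∅  [seen]
{s3} --2--> ∅  [seen]
Reachable DFA states: {s0}, {s1,s2}, ∅, {s0,s1,s2,s3}, {s2}, {s1,s3}, {s1,s2,s3}, {s0,s1,s3}, {s3}.
Accepting DFA states (contain an NFA accepting state): {s0}, {s1,s2}, {s0,s1,s2,s3}, {s2}, {s1,s3}, {s1,s2,s3}, {s0,s1,s3}.

7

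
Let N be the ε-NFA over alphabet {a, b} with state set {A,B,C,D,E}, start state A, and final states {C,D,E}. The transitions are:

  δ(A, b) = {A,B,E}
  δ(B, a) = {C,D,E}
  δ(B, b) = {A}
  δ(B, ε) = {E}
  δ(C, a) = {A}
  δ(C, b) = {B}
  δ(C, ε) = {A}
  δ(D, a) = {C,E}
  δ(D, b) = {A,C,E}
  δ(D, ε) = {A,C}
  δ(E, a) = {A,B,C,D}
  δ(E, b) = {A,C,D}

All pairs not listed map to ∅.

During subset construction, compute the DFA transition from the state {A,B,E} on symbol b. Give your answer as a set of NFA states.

{A,B,C,D,E}

δ(A,b) = {A,B,E}; δ(B,b) = {A}; δ(E,b) = {A,C,D}.
Union: {A,B,C,D,E}.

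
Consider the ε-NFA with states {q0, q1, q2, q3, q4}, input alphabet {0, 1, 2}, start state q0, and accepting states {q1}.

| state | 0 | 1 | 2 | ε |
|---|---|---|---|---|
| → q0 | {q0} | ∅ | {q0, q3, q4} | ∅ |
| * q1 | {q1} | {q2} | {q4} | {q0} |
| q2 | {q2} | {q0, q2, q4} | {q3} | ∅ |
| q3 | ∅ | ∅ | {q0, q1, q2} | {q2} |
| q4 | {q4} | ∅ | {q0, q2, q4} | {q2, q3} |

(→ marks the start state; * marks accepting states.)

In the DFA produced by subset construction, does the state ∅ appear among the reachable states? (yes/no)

yes

Start state of the DFA: {q0} (ε-closure of the NFA start).
{q0} --0--> {q0}  [seen]
{q0} --1--> ∅  [new]
{q0} --2--> {q0, q2, q3, q4}  [new]
∅ --0--> ∅  [seen]
∅ --1--> ∅  [seen]
∅ --2--> ∅  [seen]
{q0, q2, q3, q4} --0--> {q0, q2, q3, q4}  [seen]
{q0, q2, q3, q4} --1--> {q0, q2, q3, q4}  [seen]
{q0, q2, q3, q4} --2--> {q0, q1, q2, q3, q4}  [new]
{q0, q1, q2, q3, q4} --0--> {q0, q1, q2, q3, q4}  [seen]
{q0, q1, q2, q3, q4} --1--> {q0, q2, q3, q4}  [seen]
{q0, q1, q2, q3, q4} --2--> {q0, q1, q2, q3, q4}  [seen]
Reachable DFA states: {q0}, ∅, {q0, q2, q3, q4}, {q0, q1, q2, q3, q4}.
∅ is among them.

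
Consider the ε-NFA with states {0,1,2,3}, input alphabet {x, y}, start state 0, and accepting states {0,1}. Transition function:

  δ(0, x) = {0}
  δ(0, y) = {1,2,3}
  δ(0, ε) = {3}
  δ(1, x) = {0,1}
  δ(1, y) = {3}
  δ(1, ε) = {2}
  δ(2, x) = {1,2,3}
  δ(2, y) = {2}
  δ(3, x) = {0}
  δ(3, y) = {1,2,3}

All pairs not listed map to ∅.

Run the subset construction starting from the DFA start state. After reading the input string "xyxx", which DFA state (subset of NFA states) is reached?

Start: {0,3}.
δ(0,x) = {0}; δ(3,x) = {0}.
Union: {0}.
ε-closure gives {0,3}.
After x: {0,3}.
δ(0,y) = {1,2,3}; δ(3,y) = {1,2,3}.
Union: {1,2,3}.
After y: {1,2,3}.
δ(1,x) = {0,1}; δ(2,x) = {1,2,3}; δ(3,x) = {0}.
Union: {0,1,2,3}.
After x: {0,1,2,3}.
δ(0,x) = {0}; δ(1,x) = {0,1}; δ(2,x) = {1,2,3}; δ(3,x) = {0}.
Union: {0,1,2,3}.
After x: {0,1,2,3}.

{0,1,2,3}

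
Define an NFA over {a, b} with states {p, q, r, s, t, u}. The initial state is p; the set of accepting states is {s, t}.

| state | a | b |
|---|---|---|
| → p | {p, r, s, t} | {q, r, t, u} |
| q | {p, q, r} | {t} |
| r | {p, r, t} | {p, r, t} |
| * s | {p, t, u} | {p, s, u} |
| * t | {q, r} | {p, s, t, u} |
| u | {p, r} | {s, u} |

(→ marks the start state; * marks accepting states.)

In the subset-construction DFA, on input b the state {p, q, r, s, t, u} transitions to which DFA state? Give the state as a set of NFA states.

{p, q, r, s, t, u}

δ(p,b) = {q, r, t, u}; δ(q,b) = {t}; δ(r,b) = {p, r, t}; δ(s,b) = {p, s, u}; δ(t,b) = {p, s, t, u}; δ(u,b) = {s, u}.
Union: {p, q, r, s, t, u}.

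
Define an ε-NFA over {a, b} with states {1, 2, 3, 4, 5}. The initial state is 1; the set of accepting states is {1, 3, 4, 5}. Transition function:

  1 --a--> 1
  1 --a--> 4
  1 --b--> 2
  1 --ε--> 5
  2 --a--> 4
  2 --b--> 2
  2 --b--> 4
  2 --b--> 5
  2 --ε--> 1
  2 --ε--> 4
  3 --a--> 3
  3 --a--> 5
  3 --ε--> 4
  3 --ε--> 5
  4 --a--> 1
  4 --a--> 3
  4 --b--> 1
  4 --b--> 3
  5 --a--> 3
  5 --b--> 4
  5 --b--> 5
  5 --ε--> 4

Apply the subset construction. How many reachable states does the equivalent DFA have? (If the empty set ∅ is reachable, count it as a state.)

Start state of the DFA: {1, 4, 5} (ε-closure of the NFA start).
{1, 4, 5} --a--> {1, 3, 4, 5}  [new]
{1, 4, 5} --b--> {1, 2, 3, 4, 5}  [new]
{1, 3, 4, 5} --a--> {1, 3, 4, 5}  [seen]
{1, 3, 4, 5} --b--> {1, 2, 3, 4, 5}  [seen]
{1, 2, 3, 4, 5} --a--> {1, 3, 4, 5}  [seen]
{1, 2, 3, 4, 5} --b--> {1, 2, 3, 4, 5}  [seen]
Reachable DFA states: {1, 4, 5}, {1, 3, 4, 5}, {1, 2, 3, 4, 5}.

3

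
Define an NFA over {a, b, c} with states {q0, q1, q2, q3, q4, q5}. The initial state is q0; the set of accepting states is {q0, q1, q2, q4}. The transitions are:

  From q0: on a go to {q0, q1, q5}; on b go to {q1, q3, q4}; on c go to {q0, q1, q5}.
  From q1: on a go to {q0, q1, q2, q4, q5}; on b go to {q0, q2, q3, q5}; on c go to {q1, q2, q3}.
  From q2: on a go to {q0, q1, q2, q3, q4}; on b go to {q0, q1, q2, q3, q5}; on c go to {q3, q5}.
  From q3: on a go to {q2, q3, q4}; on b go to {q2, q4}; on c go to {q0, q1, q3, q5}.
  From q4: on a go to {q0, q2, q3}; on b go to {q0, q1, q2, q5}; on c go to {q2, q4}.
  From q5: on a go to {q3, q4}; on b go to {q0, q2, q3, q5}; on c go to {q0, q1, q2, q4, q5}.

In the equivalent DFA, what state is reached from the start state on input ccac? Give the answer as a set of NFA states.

{q0, q1, q2, q3, q4, q5}

Start: {q0}.
δ(q0,c) = {q0, q1, q5}.
Union: {q0, q1, q5}.
After c: {q0, q1, q5}.
δ(q0,c) = {q0, q1, q5}; δ(q1,c) = {q1, q2, q3}; δ(q5,c) = {q0, q1, q2, q4, q5}.
Union: {q0, q1, q2, q3, q4, q5}.
After c: {q0, q1, q2, q3, q4, q5}.
δ(q0,a) = {q0, q1, q5}; δ(q1,a) = {q0, q1, q2, q4, q5}; δ(q2,a) = {q0, q1, q2, q3, q4}; δ(q3,a) = {q2, q3, q4}; δ(q4,a) = {q0, q2, q3}; δ(q5,a) = {q3, q4}.
Union: {q0, q1, q2, q3, q4, q5}.
After a: {q0, q1, q2, q3, q4, q5}.
δ(q0,c) = {q0, q1, q5}; δ(q1,c) = {q1, q2, q3}; δ(q2,c) = {q3, q5}; δ(q3,c) = {q0, q1, q3, q5}; δ(q4,c) = {q2, q4}; δ(q5,c) = {q0, q1, q2, q4, q5}.
Union: {q0, q1, q2, q3, q4, q5}.
After c: {q0, q1, q2, q3, q4, q5}.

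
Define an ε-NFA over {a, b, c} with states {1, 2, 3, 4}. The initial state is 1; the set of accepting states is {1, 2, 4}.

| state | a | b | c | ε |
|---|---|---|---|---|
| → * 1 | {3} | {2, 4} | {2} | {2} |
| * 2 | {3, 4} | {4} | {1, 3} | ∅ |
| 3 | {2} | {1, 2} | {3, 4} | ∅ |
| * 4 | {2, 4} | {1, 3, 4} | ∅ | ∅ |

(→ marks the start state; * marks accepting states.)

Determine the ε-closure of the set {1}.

Begin with {1}.
1 →ε {2}; add 2.
ε-closure = {1, 2}.

{1, 2}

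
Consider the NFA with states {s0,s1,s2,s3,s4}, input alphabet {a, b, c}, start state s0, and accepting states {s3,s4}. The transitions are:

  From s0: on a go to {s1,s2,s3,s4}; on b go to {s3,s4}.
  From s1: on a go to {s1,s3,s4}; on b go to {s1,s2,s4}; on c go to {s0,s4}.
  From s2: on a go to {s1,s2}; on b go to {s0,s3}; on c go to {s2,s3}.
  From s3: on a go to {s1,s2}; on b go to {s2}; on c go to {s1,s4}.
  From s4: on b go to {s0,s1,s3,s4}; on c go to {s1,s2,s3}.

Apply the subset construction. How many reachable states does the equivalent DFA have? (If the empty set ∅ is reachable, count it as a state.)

Start state of the DFA: {s0}.
{s0} --a--> {s1,s2,s3,s4}  [new]
{s0} --b--> {s3,s4}  [new]
{s0} --c--> ∅  [new]
{s1,s2,s3,s4} --a--> {s1,s2,s3,s4}  [seen]
{s1,s2,s3,s4} --b--> {s0,s1,s2,s3,s4}  [new]
{s1,s2,s3,s4} --c--> {s0,s1,s2,s3,s4}  [seen]
{s3,s4} --a--> {s1,s2}  [new]
{s3,s4} --b--> {s0,s1,s2,s3,s4}  [seen]
{s3,s4} --c--> {s1,s2,s3,s4}  [seen]
∅ --a--> ∅  [seen]
∅ --b--> ∅  [seen]
∅ --c--> ∅  [seen]
{s0,s1,s2,s3,s4} --a--> {s1,s2,s3,s4}  [seen]
{s0,s1,s2,s3,s4} --b--> {s0,s1,s2,s3,s4}  [seen]
{s0,s1,s2,s3,s4} --c--> {s0,s1,s2,s3,s4}  [seen]
{s1,s2} --a--> {s1,s2,s3,s4}  [seen]
{s1,s2} --b--> {s0,s1,s2,s3,s4}  [seen]
{s1,s2} --c--> {s0,s2,s3,s4}  [new]
{s0,s2,s3,s4} --a--> {s1,s2,s3,s4}  [seen]
{s0,s2,s3,s4} --b--> {s0,s1,s2,s3,s4}  [seen]
{s0,s2,s3,s4} --c--> {s1,s2,s3,s4}  [seen]
Reachable DFA states: {s0}, {s1,s2,s3,s4}, {s3,s4}, ∅, {s0,s1,s2,s3,s4}, {s1,s2}, {s0,s2,s3,s4}.

7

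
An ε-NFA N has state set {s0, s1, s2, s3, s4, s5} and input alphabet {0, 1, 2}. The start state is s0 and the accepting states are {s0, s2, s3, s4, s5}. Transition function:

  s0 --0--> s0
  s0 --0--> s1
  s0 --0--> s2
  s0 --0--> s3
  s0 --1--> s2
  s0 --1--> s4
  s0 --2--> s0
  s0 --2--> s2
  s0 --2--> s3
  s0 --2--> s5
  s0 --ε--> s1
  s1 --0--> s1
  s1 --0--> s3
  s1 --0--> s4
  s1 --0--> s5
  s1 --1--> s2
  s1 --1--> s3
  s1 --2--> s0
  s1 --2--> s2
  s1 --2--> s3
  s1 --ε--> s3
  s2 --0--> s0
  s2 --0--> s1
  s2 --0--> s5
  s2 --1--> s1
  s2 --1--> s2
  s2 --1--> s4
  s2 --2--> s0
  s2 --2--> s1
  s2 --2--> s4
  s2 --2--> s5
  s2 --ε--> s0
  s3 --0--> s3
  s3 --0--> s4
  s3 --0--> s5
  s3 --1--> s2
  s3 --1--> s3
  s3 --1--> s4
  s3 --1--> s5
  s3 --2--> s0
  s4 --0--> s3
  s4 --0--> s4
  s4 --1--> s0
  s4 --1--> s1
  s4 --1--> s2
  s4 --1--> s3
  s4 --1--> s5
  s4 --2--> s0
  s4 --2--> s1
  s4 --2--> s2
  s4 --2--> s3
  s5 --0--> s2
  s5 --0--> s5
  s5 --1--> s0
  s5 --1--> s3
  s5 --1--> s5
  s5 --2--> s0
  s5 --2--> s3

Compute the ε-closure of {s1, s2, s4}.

{s0, s1, s2, s3, s4}

Begin with {s1, s2, s4}.
s1 →ε {s3}; add s3.
s2 →ε {s0}; add s0.
ε-closure = {s0, s1, s2, s3, s4}.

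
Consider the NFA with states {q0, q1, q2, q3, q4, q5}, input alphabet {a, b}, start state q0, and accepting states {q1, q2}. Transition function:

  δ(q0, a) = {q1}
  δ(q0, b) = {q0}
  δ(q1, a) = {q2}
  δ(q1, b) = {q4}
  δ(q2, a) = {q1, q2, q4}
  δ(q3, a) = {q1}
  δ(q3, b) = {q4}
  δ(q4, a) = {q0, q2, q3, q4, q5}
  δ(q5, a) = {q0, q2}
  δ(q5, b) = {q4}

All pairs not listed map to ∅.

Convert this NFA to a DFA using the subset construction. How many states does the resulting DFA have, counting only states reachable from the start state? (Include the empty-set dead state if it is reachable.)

9

Start state of the DFA: {q0}.
{q0} --a--> {q1}  [new]
{q0} --b--> {q0}  [seen]
{q1} --a--> {q2}  [new]
{q1} --b--> {q4}  [new]
{q2} --a--> {q1, q2, q4}  [new]
{q2} --b--> ∅  [new]
{q4} --a--> {q0, q2, q3, q4, q5}  [new]
{q4} --b--> ∅  [seen]
{q1, q2, q4} --a--> {q0, q1, q2, q3, q4, q5}  [new]
{q1, q2, q4} --b--> {q4}  [seen]
∅ --a--> ∅  [seen]
∅ --b--> ∅  [seen]
{q0, q2, q3, q4, q5} --a--> {q0, q1, q2, q3, q4, q5}  [seen]
{q0, q2, q3, q4, q5} --b--> {q0, q4}  [new]
{q0, q1, q2, q3, q4, q5} --a--> {q0, q1, q2, q3, q4, q5}  [seen]
{q0, q1, q2, q3, q4, q5} --b--> {q0, q4}  [seen]
{q0, q4} --a--> {q0, q1, q2, q3, q4, q5}  [seen]
{q0, q4} --b--> {q0}  [seen]
Reachable DFA states: {q0}, {q1}, {q2}, {q4}, {q1, q2, q4}, ∅, {q0, q2, q3, q4, q5}, {q0, q1, q2, q3, q4, q5}, {q0, q4}.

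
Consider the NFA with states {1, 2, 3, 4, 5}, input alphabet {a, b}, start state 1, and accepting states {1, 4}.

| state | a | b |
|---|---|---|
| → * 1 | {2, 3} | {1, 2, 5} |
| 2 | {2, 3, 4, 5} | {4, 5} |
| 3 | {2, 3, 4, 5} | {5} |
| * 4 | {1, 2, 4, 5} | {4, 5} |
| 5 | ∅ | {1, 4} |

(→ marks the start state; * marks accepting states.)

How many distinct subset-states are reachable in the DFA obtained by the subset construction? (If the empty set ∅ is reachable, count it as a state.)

Start state of the DFA: {1}.
{1} --a--> {2, 3}  [new]
{1} --b--> {1, 2, 5}  [new]
{2, 3} --a--> {2, 3, 4, 5}  [new]
{2, 3} --b--> {4, 5}  [new]
{1, 2, 5} --a--> {2, 3, 4, 5}  [seen]
{1, 2, 5} --b--> {1, 2, 4, 5}  [new]
{2, 3, 4, 5} --a--> {1, 2, 3, 4, 5}  [new]
{2, 3, 4, 5} --b--> {1, 4, 5}  [new]
{4, 5} --a--> {1, 2, 4, 5}  [seen]
{4, 5} --b--> {1, 4, 5}  [seen]
{1, 2, 4, 5} --a--> {1, 2, 3, 4, 5}  [seen]
{1, 2, 4, 5} --b--> {1, 2, 4, 5}  [seen]
{1, 2, 3, 4, 5} --a--> {1, 2, 3, 4, 5}  [seen]
{1, 2, 3, 4, 5} --b--> {1, 2, 4, 5}  [seen]
{1, 4, 5} --a--> {1, 2, 3, 4, 5}  [seen]
{1, 4, 5} --b--> {1, 2, 4, 5}  [seen]
Reachable DFA states: {1}, {2, 3}, {1, 2, 5}, {2, 3, 4, 5}, {4, 5}, {1, 2, 4, 5}, {1, 2, 3, 4, 5}, {1, 4, 5}.

8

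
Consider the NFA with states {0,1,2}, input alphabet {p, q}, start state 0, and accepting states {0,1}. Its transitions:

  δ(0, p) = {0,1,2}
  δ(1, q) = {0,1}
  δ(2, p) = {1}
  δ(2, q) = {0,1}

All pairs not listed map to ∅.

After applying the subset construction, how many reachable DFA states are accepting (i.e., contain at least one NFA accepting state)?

3

Start state of the DFA: {0}.
{0} --p--> {0,1,2}  [new]
{0} --q--> ∅  [new]
{0,1,2} --p--> {0,1,2}  [seen]
{0,1,2} --q--> {0,1}  [new]
∅ --p--> ∅  [seen]
∅ --q--> ∅  [seen]
{0,1} --p--> {0,1,2}  [seen]
{0,1} --q--> {0,1}  [seen]
Reachable DFA states: {0}, {0,1,2}, ∅, {0,1}.
Accepting DFA states (contain an NFA accepting state): {0}, {0,1,2}, {0,1}.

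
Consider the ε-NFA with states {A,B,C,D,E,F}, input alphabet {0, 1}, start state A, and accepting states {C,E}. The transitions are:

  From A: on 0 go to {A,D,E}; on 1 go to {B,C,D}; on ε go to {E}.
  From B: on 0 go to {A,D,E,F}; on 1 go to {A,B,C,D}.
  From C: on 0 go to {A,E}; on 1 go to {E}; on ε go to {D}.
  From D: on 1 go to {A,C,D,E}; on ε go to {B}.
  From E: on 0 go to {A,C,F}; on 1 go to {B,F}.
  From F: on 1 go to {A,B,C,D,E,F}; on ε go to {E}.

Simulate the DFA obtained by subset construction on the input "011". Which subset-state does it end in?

{A,B,C,D,E,F}

Start: {A,E}.
δ(A,0) = {A,D,E}; δ(E,0) = {A,C,F}.
Union: {A,C,D,E,F}.
ε-closure gives {A,B,C,D,E,F}.
After 0: {A,B,C,D,E,F}.
δ(A,1) = {B,C,D}; δ(B,1) = {A,B,C,D}; δ(C,1) = {E}; δ(D,1) = {A,C,D,E}; δ(E,1) = {B,F}; δ(F,1) = {A,B,C,D,E,F}.
Union: {A,B,C,D,E,F}.
After 1: {A,B,C,D,E,F}.
δ(A,1) = {B,C,D}; δ(B,1) = {A,B,C,D}; δ(C,1) = {E}; δ(D,1) = {A,C,D,E}; δ(E,1) = {B,F}; δ(F,1) = {A,B,C,D,E,F}.
Union: {A,B,C,D,E,F}.
After 1: {A,B,C,D,E,F}.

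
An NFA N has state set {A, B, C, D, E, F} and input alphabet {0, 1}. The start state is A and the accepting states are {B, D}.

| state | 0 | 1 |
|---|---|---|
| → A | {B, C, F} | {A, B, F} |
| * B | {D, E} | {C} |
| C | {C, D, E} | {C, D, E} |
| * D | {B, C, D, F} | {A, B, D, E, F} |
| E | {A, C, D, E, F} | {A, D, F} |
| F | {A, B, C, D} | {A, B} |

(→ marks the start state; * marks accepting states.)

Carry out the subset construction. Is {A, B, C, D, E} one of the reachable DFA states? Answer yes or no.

yes

Start state of the DFA: {A}.
{A} --0--> {B, C, F}  [new]
{A} --1--> {A, B, F}  [new]
{B, C, F} --0--> {A, B, C, D, E}  [new]
{B, C, F} --1--> {A, B, C, D, E}  [seen]
{A, B, F} --0--> {A, B, C, D, E, F}  [new]
{A, B, F} --1--> {A, B, C, F}  [new]
{A, B, C, D, E} --0--> {A, B, C, D, E, F}  [seen]
{A, B, C, D, E} --1--> {A, B, C, D, E, F}  [seen]
{A, B, C, D, E, F} --0--> {A, B, C, D, E, F}  [seen]
{A, B, C, D, E, F} --1--> {A, B, C, D, E, F}  [seen]
{A, B, C, F} --0--> {A, B, C, D, E, F}  [seen]
{A, B, C, F} --1--> {A, B, C, D, E, F}  [seen]
Reachable DFA states: {A}, {B, C, F}, {A, B, F}, {A, B, C, D, E}, {A, B, C, D, E, F}, {A, B, C, F}.
{A, B, C, D, E} is among them.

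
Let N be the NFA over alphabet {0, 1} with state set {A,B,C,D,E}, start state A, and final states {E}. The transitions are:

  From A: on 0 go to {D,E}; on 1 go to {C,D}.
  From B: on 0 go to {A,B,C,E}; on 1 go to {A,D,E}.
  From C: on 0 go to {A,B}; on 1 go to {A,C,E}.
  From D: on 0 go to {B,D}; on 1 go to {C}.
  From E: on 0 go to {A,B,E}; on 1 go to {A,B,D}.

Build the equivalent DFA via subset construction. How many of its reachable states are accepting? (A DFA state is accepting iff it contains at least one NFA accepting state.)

5

Start state of the DFA: {A}.
{A} --0--> {D,E}  [new]
{A} --1--> {C,D}  [new]
{D,E} --0--> {A,B,D,E}  [new]
{D,E} --1--> {A,B,C,D}  [new]
{C,D} --0--> {A,B,D}  [new]
{C,D} --1--> {A,C,E}  [new]
{A,B,D,E} --0--> {A,B,C,D,E}  [new]
{A,B,D,E} --1--> {A,B,C,D,E}  [seen]
{A,B,C,D} --0--> {A,B,C,D,E}  [seen]
{A,B,C,D} --1--> {A,C,D,E}  [new]
{A,B,D} --0--> {A,B,C,D,E}  [seen]
{A,B,D} --1--> {A,C,D,E}  [seen]
{A,C,E} --0--> {A,B,D,E}  [seen]
{A,C,E} --1--> {A,B,C,D,E}  [seen]
{A,B,C,D,E} --0--> {A,B,C,D,E}  [seen]
{A,B,C,D,E} --1--> {A,B,C,D,E}  [seen]
{A,C,D,E} --0--> {A,B,D,E}  [seen]
{A,C,D,E} --1--> {A,B,C,D,E}  [seen]
Reachable DFA states: {A}, {D,E}, {C,D}, {A,B,D,E}, {A,B,C,D}, {A,B,D}, {A,C,E}, {A,B,C,D,E}, {A,C,D,E}.
Accepting DFA states (contain an NFA accepting state): {D,E}, {A,B,D,E}, {A,C,E}, {A,B,C,D,E}, {A,C,D,E}.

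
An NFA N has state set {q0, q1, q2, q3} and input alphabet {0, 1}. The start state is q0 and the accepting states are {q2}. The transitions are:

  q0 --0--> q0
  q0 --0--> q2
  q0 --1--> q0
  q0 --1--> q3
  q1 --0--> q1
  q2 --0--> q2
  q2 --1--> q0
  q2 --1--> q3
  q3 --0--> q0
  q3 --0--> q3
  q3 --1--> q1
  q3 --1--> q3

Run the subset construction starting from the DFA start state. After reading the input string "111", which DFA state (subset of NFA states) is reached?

Start: {q0}.
δ(q0,1) = {q0, q3}.
Union: {q0, q3}.
After 1: {q0, q3}.
δ(q0,1) = {q0, q3}; δ(q3,1) = {q1, q3}.
Union: {q0, q1, q3}.
After 1: {q0, q1, q3}.
δ(q0,1) = {q0, q3}; δ(q1,1) = ∅; δ(q3,1) = {q1, q3}.
Union: {q0, q1, q3}.
After 1: {q0, q1, q3}.

{q0, q1, q3}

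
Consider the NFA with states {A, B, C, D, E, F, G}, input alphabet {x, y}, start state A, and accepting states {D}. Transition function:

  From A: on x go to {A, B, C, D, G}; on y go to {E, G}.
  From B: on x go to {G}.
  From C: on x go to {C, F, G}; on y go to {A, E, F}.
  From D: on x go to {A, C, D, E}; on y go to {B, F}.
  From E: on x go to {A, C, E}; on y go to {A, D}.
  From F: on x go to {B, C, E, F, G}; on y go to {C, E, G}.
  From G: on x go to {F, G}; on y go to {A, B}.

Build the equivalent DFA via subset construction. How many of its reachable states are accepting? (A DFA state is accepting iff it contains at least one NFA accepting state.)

5

Start state of the DFA: {A}.
{A} --x--> {A, B, C, D, G}  [new]
{A} --y--> {E, G}  [new]
{A, B, C, D, G} --x--> {A, B, C, D, E, F, G}  [new]
{A, B, C, D, G} --y--> {A, B, E, F, G}  [new]
{E, G} --x--> {A, C, E, F, G}  [new]
{E, G} --y--> {A, B, D}  [new]
{A, B, C, D, E, F, G} --x--> {A, B, C, D, E, F, G}  [seen]
{A, B, C, D, E, F, G} --y--> {A, B, C, D, E, F, G}  [seen]
{A, B, E, F, G} --x--> {A, B, C, D, E, F, G}  [seen]
{A, B, E, F, G} --y--> {A, B, C, D, E, G}  [new]
{A, C, E, F, G} --x--> {A, B, C, D, E, F, G}  [seen]
{A, C, E, F, G} --y--> {A, B, C, D, E, F, G}  [seen]
{A, B, D} --x--> {A, B, C, D, E, G}  [seen]
{A, B, D} --y--> {B, E, F, G}  [new]
{A, B, C, D, E, G} --x--> {A, B, C, D, E, F, G}  [seen]
{A, B, C, D, E, G} --y--> {A, B, D, E, F, G}  [new]
{B, E, F, G} --x--> {A, B, C, E, F, G}  [new]
{B, E, F, G} --y--> {A, B, C, D, E, G}  [seen]
{A, B, D, E, F, G} --x--> {A, B, C, D, E, F, G}  [seen]
{A, B, D, E, F, G} --y--> {A, B, C, D, E, F, G}  [seen]
{A, B, C, E, F, G} --x--> {A, B, C, D, E, F, G}  [seen]
{A, B, C, E, F, G} --y--> {A, B, C, D, E, F, G}  [seen]
Reachable DFA states: {A}, {A, B, C, D, G}, {E, G}, {A, B, C, D, E, F, G}, {A, B, E, F, G}, {A, C, E, F, G}, {A, B, D}, {A, B, C, D, E, G}, {B, E, F, G}, {A, B, D, E, F, G}, {A, B, C, E, F, G}.
Accepting DFA states (contain an NFA accepting state): {A, B, C, D, G}, {A, B, C, D, E, F, G}, {A, B, D}, {A, B, C, D, E, G}, {A, B, D, E, F, G}.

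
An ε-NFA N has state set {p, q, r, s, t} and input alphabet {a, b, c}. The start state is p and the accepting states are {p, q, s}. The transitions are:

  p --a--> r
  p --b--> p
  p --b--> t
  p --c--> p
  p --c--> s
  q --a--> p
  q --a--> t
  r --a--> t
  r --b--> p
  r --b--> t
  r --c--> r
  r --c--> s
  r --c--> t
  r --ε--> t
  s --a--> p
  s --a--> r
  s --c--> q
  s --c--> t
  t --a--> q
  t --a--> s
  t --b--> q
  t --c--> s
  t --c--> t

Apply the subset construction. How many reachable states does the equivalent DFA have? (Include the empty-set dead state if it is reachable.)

15

Start state of the DFA: {p} (ε-closure of the NFA start).
{p} --a--> {r, t}  [new]
{p} --b--> {p, t}  [new]
{p} --c--> {p, s}  [new]
{r, t} --a--> {q, s, t}  [new]
{r, t} --b--> {p, q, t}  [new]
{r, t} --c--> {r, s, t}  [new]
{p, t} --a--> {q, r, s, t}  [new]
{p, t} --b--> {p, q, t}  [seen]
{p, t} --c--> {p, s, t}  [new]
{p, s} --a--> {p, r, t}  [new]
{p, s} --b--> {p, t}  [seen]
{p, s} --c--> {p, q, s, t}  [new]
{q, s, t} --a--> {p, q, r, s, t}  [new]
{q, s, t} --b--> {q}  [new]
{q, s, t} --c--> {q, s, t}  [seen]
{p, q, t} --a--> {p, q, r, s, t}  [seen]
{p, q, t} --b--> {p, q, t}  [seen]
{p, q, t} --c--> {p, s, t}  [seen]
{r, s, t} --a--> {p, q, r, s, t}  [seen]
{r, s, t} --b--> {p, q, t}  [seen]
{r, s, t} --c--> {q, r, s, t}  [seen]
{q, r, s, t} --a--> {p, q, r, s, t}  [seen]
{q, r, s, t} --b--> {p, q, t}  [seen]
{q, r, s, t} --c--> {q, r, s, t}  [seen]
{p, s, t} --a--> {p, q, r, s, t}  [seen]
{p, s, t} --b--> {p, q, t}  [seen]
{p, s, t} --c--> {p, q, s, t}  [seen]
{p, r, t} --a--> {q, r, s, t}  [seen]
{p, r, t} --b--> {p, q, t}  [seen]
{p, r, t} --c--> {p, r, s, t}  [new]
{p, q, s, t} --a--> {p, q, r, s, t}  [seen]
{p, q, s, t} --b--> {p, q, t}  [seen]
{p, q, s, t} --c--> {p, q, s, t}  [seen]
{p, q, r, s, t} --a--> {p, q, r, s, t}  [seen]
{p, q, r, s, t} --b--> {p, q, t}  [seen]
{p, q, r, s, t} --c--> {p, q, r, s, t}  [seen]
{q} --a--> {p, t}  [seen]
{q} --b--> ∅  [new]
{q} --c--> ∅  [seen]
{p, r, s, t} --a--> {p, q, r, s, t}  [seen]
{p, r, s, t} --b--> {p, q, t}  [seen]
{p, r, s, t} --c--> {p, q, r, s, t}  [seen]
∅ --a--> ∅  [seen]
∅ --b--> ∅  [seen]
∅ --c--> ∅  [seen]
Reachable DFA states: {p}, {r, t}, {p, t}, {p, s}, {q, s, t}, {p, q, t}, {r, s, t}, {q, r, s, t}, {p, s, t}, {p, r, t}, {p, q, s, t}, {p, q, r, s, t}, {q}, {p, r, s, t}, ∅.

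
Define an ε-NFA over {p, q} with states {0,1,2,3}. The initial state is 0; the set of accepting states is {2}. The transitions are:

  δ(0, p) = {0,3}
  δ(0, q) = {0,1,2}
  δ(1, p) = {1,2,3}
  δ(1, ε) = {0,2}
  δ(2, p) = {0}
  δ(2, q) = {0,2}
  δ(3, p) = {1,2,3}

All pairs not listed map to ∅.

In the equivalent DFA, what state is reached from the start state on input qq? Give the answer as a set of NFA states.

Start: {0}.
δ(0,q) = {0,1,2}.
Union: {0,1,2}.
After q: {0,1,2}.
δ(0,q) = {0,1,2}; δ(1,q) = ∅; δ(2,q) = {0,2}.
Union: {0,1,2}.
After q: {0,1,2}.

{0,1,2}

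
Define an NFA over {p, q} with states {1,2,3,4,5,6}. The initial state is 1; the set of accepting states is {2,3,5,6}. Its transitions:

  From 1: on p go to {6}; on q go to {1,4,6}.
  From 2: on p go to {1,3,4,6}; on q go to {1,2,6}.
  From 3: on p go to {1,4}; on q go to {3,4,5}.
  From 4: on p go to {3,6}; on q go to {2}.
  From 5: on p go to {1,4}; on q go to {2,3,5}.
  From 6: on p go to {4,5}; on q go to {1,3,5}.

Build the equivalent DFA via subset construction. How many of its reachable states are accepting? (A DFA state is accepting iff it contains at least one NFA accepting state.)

Start state of the DFA: {1}.
{1} --p--> {6}  [new]
{1} --q--> {1,4,6}  [new]
{6} --p--> {4,5}  [new]
{6} --q--> {1,3,5}  [new]
{1,4,6} --p--> {3,4,5,6}  [new]
{1,4,6} --q--> {1,2,3,4,5,6}  [new]
{4,5} --p--> {1,3,4,6}  [new]
{4,5} --q--> {2,3,5}  [new]
{1,3,5} --p--> {1,4,6}  [seen]
{1,3,5} --q--> {1,2,3,4,5,6}  [seen]
{3,4,5,6} --p--> {1,3,4,5,6}  [new]
{3,4,5,6} --q--> {1,2,3,4,5}  [new]
{1,2,3,4,5,6} --p--> {1,3,4,5,6}  [seen]
{1,2,3,4,5,6} --q--> {1,2,3,4,5,6}  [seen]
{1,3,4,6} --p--> {1,3,4,5,6}  [seen]
{1,3,4,6} --q--> {1,2,3,4,5,6}  [seen]
{2,3,5} --p--> {1,3,4,6}  [seen]
{2,3,5} --q--> {1,2,3,4,5,6}  [seen]
{1,3,4,5,6} --p--> {1,3,4,5,6}  [seen]
{1,3,4,5,6} --q--> {1,2,3,4,5,6}  [seen]
{1,2,3,4,5} --p--> {1,3,4,6}  [seen]
{1,2,3,4,5} --q--> {1,2,3,4,5,6}  [seen]
Reachable DFA states: {1}, {6}, {1,4,6}, {4,5}, {1,3,5}, {3,4,5,6}, {1,2,3,4,5,6}, {1,3,4,6}, {2,3,5}, {1,3,4,5,6}, {1,2,3,4,5}.
Accepting DFA states (contain an NFA accepting state): {6}, {1,4,6}, {4,5}, {1,3,5}, {3,4,5,6}, {1,2,3,4,5,6}, {1,3,4,6}, {2,3,5}, {1,3,4,5,6}, {1,2,3,4,5}.

10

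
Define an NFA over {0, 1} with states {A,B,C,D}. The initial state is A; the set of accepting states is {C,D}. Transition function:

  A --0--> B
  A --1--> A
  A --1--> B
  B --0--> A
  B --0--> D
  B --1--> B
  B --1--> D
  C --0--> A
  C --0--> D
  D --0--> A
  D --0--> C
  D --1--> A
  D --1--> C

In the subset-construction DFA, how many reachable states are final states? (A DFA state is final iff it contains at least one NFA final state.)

6

Start state of the DFA: {A}.
{A} --0--> {B}  [new]
{A} --1--> {A,B}  [new]
{B} --0--> {A,D}  [new]
{B} --1--> {B,D}  [new]
{A,B} --0--> {A,B,D}  [new]
{A,B} --1--> {A,B,D}  [seen]
{A,D} --0--> {A,B,C}  [new]
{A,D} --1--> {A,B,C}  [seen]
{B,D} --0--> {A,C,D}  [new]
{B,D} --1--> {A,B,C,D}  [new]
{A,B,D} --0--> {A,B,C,D}  [seen]
{A,B,D} --1--> {A,B,C,D}  [seen]
{A,B,C} --0--> {A,B,D}  [seen]
{A,B,C} --1--> {A,B,D}  [seen]
{A,C,D} --0--> {A,B,C,D}  [seen]
{A,C,D} --1--> {A,B,C}  [seen]
{A,B,C,D} --0--> {A,B,C,D}  [seen]
{A,B,C,D} --1--> {A,B,C,D}  [seen]
Reachable DFA states: {A}, {B}, {A,B}, {A,D}, {B,D}, {A,B,D}, {A,B,C}, {A,C,D}, {A,B,C,D}.
Accepting DFA states (contain an NFA accepting state): {A,D}, {B,D}, {A,B,D}, {A,B,C}, {A,C,D}, {A,B,C,D}.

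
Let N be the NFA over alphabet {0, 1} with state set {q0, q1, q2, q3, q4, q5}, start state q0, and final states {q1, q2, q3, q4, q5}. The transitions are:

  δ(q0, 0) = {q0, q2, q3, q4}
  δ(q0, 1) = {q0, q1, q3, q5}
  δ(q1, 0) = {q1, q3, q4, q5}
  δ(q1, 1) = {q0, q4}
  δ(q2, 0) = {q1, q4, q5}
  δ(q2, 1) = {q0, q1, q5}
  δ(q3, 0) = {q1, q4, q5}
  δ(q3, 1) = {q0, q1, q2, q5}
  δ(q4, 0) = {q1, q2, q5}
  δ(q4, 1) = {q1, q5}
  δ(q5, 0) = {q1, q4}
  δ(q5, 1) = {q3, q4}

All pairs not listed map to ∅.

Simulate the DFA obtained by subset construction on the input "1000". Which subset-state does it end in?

{q0, q1, q2, q3, q4, q5}

Start: {q0}.
δ(q0,1) = {q0, q1, q3, q5}.
Union: {q0, q1, q3, q5}.
After 1: {q0, q1, q3, q5}.
δ(q0,0) = {q0, q2, q3, q4}; δ(q1,0) = {q1, q3, q4, q5}; δ(q3,0) = {q1, q4, q5}; δ(q5,0) = {q1, q4}.
Union: {q0, q1, q2, q3, q4, q5}.
After 0: {q0, q1, q2, q3, q4, q5}.
δ(q0,0) = {q0, q2, q3, q4}; δ(q1,0) = {q1, q3, q4, q5}; δ(q2,0) = {q1, q4, q5}; δ(q3,0) = {q1, q4, q5}; δ(q4,0) = {q1, q2, q5}; δ(q5,0) = {q1, q4}.
Union: {q0, q1, q2, q3, q4, q5}.
After 0: {q0, q1, q2, q3, q4, q5}.
δ(q0,0) = {q0, q2, q3, q4}; δ(q1,0) = {q1, q3, q4, q5}; δ(q2,0) = {q1, q4, q5}; δ(q3,0) = {q1, q4, q5}; δ(q4,0) = {q1, q2, q5}; δ(q5,0) = {q1, q4}.
Union: {q0, q1, q2, q3, q4, q5}.
After 0: {q0, q1, q2, q3, q4, q5}.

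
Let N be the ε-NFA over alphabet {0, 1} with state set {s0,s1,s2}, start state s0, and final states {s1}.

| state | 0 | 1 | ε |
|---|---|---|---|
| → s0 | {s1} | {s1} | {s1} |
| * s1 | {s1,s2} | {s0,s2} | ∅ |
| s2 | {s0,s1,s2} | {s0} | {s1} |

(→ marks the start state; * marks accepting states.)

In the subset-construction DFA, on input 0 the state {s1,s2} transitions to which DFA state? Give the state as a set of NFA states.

δ(s1,0) = {s1,s2}; δ(s2,0) = {s0,s1,s2}.
Union: {s0,s1,s2}.

{s0,s1,s2}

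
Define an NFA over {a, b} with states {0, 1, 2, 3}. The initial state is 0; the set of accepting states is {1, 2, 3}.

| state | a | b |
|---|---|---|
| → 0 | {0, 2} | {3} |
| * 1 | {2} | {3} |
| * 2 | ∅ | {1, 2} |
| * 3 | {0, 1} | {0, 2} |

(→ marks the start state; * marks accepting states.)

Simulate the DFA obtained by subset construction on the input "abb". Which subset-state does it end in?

{0, 1, 2, 3}

Start: {0}.
δ(0,a) = {0, 2}.
Union: {0, 2}.
After a: {0, 2}.
δ(0,b) = {3}; δ(2,b) = {1, 2}.
Union: {1, 2, 3}.
After b: {1, 2, 3}.
δ(1,b) = {3}; δ(2,b) = {1, 2}; δ(3,b) = {0, 2}.
Union: {0, 1, 2, 3}.
After b: {0, 1, 2, 3}.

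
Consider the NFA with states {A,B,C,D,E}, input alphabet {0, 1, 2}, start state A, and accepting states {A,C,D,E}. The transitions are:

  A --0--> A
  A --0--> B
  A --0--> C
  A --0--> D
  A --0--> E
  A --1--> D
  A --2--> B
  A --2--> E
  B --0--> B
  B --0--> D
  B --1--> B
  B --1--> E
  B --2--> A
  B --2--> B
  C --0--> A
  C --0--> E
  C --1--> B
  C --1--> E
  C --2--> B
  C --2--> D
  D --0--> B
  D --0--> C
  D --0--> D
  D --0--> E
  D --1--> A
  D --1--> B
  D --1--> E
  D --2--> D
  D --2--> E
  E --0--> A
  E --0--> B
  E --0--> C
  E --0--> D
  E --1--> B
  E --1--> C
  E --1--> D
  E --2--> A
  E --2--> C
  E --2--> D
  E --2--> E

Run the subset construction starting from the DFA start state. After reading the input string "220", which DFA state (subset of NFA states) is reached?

Start: {A}.
δ(A,2) = {B,E}.
Union: {B,E}.
After 2: {B,E}.
δ(B,2) = {A,B}; δ(E,2) = {A,C,D,E}.
Union: {A,B,C,D,E}.
After 2: {A,B,C,D,E}.
δ(A,0) = {A,B,C,D,E}; δ(B,0) = {B,D}; δ(C,0) = {A,E}; δ(D,0) = {B,C,D,E}; δ(E,0) = {A,B,C,D}.
Union: {A,B,C,D,E}.
After 0: {A,B,C,D,E}.

{A,B,C,D,E}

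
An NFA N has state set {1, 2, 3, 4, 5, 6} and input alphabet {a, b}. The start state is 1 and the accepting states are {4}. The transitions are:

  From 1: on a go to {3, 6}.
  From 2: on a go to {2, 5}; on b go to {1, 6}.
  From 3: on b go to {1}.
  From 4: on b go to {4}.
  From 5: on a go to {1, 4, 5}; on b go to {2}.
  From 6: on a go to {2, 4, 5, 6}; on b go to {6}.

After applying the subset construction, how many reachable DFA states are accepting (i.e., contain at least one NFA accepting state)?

Start state of the DFA: {1}.
{1} --a--> {3, 6}  [new]
{1} --b--> ∅  [new]
{3, 6} --a--> {2, 4, 5, 6}  [new]
{3, 6} --b--> {1, 6}  [new]
∅ --a--> ∅  [seen]
∅ --b--> ∅  [seen]
{2, 4, 5, 6} --a--> {1, 2, 4, 5, 6}  [new]
{2, 4, 5, 6} --b--> {1, 2, 4, 6}  [new]
{1, 6} --a--> {2, 3, 4, 5, 6}  [new]
{1, 6} --b--> {6}  [new]
{1, 2, 4, 5, 6} --a--> {1, 2, 3, 4, 5, 6}  [new]
{1, 2, 4, 5, 6} --b--> {1, 2, 4, 6}  [seen]
{1, 2, 4, 6} --a--> {2, 3, 4, 5, 6}  [seen]
{1, 2, 4, 6} --b--> {1, 4, 6}  [new]
{2, 3, 4, 5, 6} --a--> {1, 2, 4, 5, 6}  [seen]
{2, 3, 4, 5, 6} --b--> {1, 2, 4, 6}  [seen]
{6} --a--> {2, 4, 5, 6}  [seen]
{6} --b--> {6}  [seen]
{1, 2, 3, 4, 5, 6} --a--> {1, 2, 3, 4, 5, 6}  [seen]
{1, 2, 3, 4, 5, 6} --b--> {1, 2, 4, 6}  [seen]
{1, 4, 6} --a--> {2, 3, 4, 5, 6}  [seen]
{1, 4, 6} --b--> {4, 6}  [new]
{4, 6} --a--> {2, 4, 5, 6}  [seen]
{4, 6} --b--> {4, 6}  [seen]
Reachable DFA states: {1}, {3, 6}, ∅, {2, 4, 5, 6}, {1, 6}, {1, 2, 4, 5, 6}, {1, 2, 4, 6}, {2, 3, 4, 5, 6}, {6}, {1, 2, 3, 4, 5, 6}, {1, 4, 6}, {4, 6}.
Accepting DFA states (contain an NFA accepting state): {2, 4, 5, 6}, {1, 2, 4, 5, 6}, {1, 2, 4, 6}, {2, 3, 4, 5, 6}, {1, 2, 3, 4, 5, 6}, {1, 4, 6}, {4, 6}.

7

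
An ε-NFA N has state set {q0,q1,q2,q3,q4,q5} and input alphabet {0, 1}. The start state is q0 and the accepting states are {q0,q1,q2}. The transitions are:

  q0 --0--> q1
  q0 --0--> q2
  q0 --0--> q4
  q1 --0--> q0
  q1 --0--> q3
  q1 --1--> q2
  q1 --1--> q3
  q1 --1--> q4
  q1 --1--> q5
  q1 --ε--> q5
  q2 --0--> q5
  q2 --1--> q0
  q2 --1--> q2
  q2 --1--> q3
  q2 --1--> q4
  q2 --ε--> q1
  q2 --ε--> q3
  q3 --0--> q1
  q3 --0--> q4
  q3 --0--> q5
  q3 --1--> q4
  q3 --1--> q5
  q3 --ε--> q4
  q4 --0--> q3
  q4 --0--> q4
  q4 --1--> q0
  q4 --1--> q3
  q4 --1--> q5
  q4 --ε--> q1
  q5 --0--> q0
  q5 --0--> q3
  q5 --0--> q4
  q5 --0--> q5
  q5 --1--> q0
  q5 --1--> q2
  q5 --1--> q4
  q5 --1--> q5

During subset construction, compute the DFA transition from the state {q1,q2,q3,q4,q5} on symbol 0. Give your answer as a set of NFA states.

{q0,q1,q3,q4,q5}

δ(q1,0) = {q0,q3}; δ(q2,0) = {q5}; δ(q3,0) = {q1,q4,q5}; δ(q4,0) = {q3,q4}; δ(q5,0) = {q0,q3,q4,q5}.
Union: {q0,q1,q3,q4,q5}.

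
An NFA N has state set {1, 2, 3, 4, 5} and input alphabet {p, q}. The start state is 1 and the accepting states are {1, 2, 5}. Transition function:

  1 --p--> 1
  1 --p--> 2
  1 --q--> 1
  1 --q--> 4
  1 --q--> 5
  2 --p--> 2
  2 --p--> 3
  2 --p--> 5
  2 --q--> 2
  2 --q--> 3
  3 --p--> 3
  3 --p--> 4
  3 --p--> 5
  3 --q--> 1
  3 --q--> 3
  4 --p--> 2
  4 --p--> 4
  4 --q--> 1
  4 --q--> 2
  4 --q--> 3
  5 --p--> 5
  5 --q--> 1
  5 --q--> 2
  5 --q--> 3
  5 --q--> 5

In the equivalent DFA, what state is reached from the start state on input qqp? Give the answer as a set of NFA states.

Start: {1}.
δ(1,q) = {1, 4, 5}.
Union: {1, 4, 5}.
After q: {1, 4, 5}.
δ(1,q) = {1, 4, 5}; δ(4,q) = {1, 2, 3}; δ(5,q) = {1, 2, 3, 5}.
Union: {1, 2, 3, 4, 5}.
After q: {1, 2, 3, 4, 5}.
δ(1,p) = {1, 2}; δ(2,p) = {2, 3, 5}; δ(3,p) = {3, 4, 5}; δ(4,p) = {2, 4}; δ(5,p) = {5}.
Union: {1, 2, 3, 4, 5}.
After p: {1, 2, 3, 4, 5}.

{1, 2, 3, 4, 5}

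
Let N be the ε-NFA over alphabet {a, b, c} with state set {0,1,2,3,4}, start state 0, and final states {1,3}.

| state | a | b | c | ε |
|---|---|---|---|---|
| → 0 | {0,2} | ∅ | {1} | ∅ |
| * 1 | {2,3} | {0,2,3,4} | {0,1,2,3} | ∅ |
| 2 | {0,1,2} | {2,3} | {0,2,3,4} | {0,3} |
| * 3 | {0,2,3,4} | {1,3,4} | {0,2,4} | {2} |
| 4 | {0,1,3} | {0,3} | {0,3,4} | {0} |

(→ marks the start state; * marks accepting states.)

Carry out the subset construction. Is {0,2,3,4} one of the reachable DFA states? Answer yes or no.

Start state of the DFA: {0} (ε-closure of the NFA start).
{0} --a--> {0,2,3}  [new]
{0} --b--> ∅  [new]
{0} --c--> {1}  [new]
{0,2,3} --a--> {0,1,2,3,4}  [new]
{0,2,3} --b--> {0,1,2,3,4}  [seen]
{0,2,3} --c--> {0,1,2,3,4}  [seen]
∅ --a--> ∅  [seen]
∅ --b--> ∅  [seen]
∅ --c--> ∅  [seen]
{1} --a--> {0,2,3}  [seen]
{1} --b--> {0,2,3,4}  [new]
{1} --c--> {0,1,2,3}  [new]
{0,1,2,3,4} --a--> {0,1,2,3,4}  [seen]
{0,1,2,3,4} --b--> {0,1,2,3,4}  [seen]
{0,1,2,3,4} --c--> {0,1,2,3,4}  [seen]
{0,2,3,4} --a--> {0,1,2,3,4}  [seen]
{0,2,3,4} --b--> {0,1,2,3,4}  [seen]
{0,2,3,4} --c--> {0,1,2,3,4}  [seen]
{0,1,2,3} --a--> {0,1,2,3,4}  [seen]
{0,1,2,3} --b--> {0,1,2,3,4}  [seen]
{0,1,2,3} --c--> {0,1,2,3,4}  [seen]
Reachable DFA states: {0}, {0,2,3}, ∅, {1}, {0,1,2,3,4}, {0,2,3,4}, {0,1,2,3}.
{0,2,3,4} is among them.

yes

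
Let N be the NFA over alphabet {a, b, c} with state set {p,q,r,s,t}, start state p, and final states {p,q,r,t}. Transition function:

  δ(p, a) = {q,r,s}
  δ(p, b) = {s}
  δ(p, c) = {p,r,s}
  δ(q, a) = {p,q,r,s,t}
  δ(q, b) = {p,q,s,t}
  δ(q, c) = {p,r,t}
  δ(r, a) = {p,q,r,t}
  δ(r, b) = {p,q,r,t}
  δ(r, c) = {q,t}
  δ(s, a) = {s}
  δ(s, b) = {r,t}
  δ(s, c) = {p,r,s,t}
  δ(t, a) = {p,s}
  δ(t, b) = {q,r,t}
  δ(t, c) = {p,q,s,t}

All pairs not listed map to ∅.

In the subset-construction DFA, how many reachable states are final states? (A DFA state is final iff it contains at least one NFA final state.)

Start state of the DFA: {p}.
{p} --a--> {q,r,s}  [new]
{p} --b--> {s}  [new]
{p} --c--> {p,r,s}  [new]
{q,r,s} --a--> {p,q,r,s,t}  [new]
{q,r,s} --b--> {p,q,r,s,t}  [seen]
{q,r,s} --c--> {p,q,r,s,t}  [seen]
{s} --a--> {s}  [seen]
{s} --b--> {r,t}  [new]
{s} --c--> {p,r,s,t}  [new]
{p,r,s} --a--> {p,q,r,s,t}  [seen]
{p,r,s} --b--> {p,q,r,s,t}  [seen]
{p,r,s} --c--> {p,q,r,s,t}  [seen]
{p,q,r,s,t} --a--> {p,q,r,s,t}  [seen]
{p,q,r,s,t} --b--> {p,q,r,s,t}  [seen]
{p,q,r,s,t} --c--> {p,q,r,s,t}  [seen]
{r,t} --a--> {p,q,r,s,t}  [seen]
{r,t} --b--> {p,q,r,t}  [new]
{r,t} --c--> {p,q,s,t}  [new]
{p,r,s,t} --a--> {p,q,r,s,t}  [seen]
{p,r,s,t} --b--> {p,q,r,s,t}  [seen]
{p,r,s,t} --c--> {p,q,r,s,t}  [seen]
{p,q,r,t} --a--> {p,q,r,s,t}  [seen]
{p,q,r,t} --b--> {p,q,r,s,t}  [seen]
{p,q,r,t} --c--> {p,q,r,s,t}  [seen]
{p,q,s,t} --a--> {p,q,r,s,t}  [seen]
{p,q,s,t} --b--> {p,q,r,s,t}  [seen]
{p,q,s,t} --c--> {p,q,r,s,t}  [seen]
Reachable DFA states: {p}, {q,r,s}, {s}, {p,r,s}, {p,q,r,s,t}, {r,t}, {p,r,s,t}, {p,q,r,t}, {p,q,s,t}.
Accepting DFA states (contain an NFA accepting state): {p}, {q,r,s}, {p,r,s}, {p,q,r,s,t}, {r,t}, {p,r,s,t}, {p,q,r,t}, {p,q,s,t}.

8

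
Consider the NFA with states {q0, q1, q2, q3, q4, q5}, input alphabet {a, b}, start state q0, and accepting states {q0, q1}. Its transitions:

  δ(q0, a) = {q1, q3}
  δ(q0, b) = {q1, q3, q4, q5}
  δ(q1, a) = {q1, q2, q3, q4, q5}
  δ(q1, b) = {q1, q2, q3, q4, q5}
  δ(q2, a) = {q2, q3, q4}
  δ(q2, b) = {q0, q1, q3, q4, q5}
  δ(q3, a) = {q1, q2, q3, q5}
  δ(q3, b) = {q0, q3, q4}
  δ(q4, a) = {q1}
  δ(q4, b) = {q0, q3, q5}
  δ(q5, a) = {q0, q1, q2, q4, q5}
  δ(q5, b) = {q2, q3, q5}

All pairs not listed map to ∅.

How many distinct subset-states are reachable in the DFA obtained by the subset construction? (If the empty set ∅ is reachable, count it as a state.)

5

Start state of the DFA: {q0}.
{q0} --a--> {q1, q3}  [new]
{q0} --b--> {q1, q3, q4, q5}  [new]
{q1, q3} --a--> {q1, q2, q3, q4, q5}  [new]
{q1, q3} --b--> {q0, q1, q2, q3, q4, q5}  [new]
{q1, q3, q4, q5} --a--> {q0, q1, q2, q3, q4, q5}  [seen]
{q1, q3, q4, q5} --b--> {q0, q1, q2, q3, q4, q5}  [seen]
{q1, q2, q3, q4, q5} --a--> {q0, q1, q2, q3, q4, q5}  [seen]
{q1, q2, q3, q4, q5} --b--> {q0, q1, q2, q3, q4, q5}  [seen]
{q0, q1, q2, q3, q4, q5} --a--> {q0, q1, q2, q3, q4, q5}  [seen]
{q0, q1, q2, q3, q4, q5} --b--> {q0, q1, q2, q3, q4, q5}  [seen]
Reachable DFA states: {q0}, {q1, q3}, {q1, q3, q4, q5}, {q1, q2, q3, q4, q5}, {q0, q1, q2, q3, q4, q5}.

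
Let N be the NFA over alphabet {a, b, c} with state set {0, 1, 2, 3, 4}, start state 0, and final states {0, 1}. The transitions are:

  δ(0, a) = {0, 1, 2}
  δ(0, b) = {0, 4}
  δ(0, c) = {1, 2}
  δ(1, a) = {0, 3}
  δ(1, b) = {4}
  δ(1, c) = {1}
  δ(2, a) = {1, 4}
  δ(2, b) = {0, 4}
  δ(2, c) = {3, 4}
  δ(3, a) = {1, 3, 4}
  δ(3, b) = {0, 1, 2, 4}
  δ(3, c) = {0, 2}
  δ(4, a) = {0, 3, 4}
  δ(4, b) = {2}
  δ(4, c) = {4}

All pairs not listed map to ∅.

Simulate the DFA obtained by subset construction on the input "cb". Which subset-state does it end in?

{0, 4}

Start: {0}.
δ(0,c) = {1, 2}.
Union: {1, 2}.
After c: {1, 2}.
δ(1,b) = {4}; δ(2,b) = {0, 4}.
Union: {0, 4}.
After b: {0, 4}.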